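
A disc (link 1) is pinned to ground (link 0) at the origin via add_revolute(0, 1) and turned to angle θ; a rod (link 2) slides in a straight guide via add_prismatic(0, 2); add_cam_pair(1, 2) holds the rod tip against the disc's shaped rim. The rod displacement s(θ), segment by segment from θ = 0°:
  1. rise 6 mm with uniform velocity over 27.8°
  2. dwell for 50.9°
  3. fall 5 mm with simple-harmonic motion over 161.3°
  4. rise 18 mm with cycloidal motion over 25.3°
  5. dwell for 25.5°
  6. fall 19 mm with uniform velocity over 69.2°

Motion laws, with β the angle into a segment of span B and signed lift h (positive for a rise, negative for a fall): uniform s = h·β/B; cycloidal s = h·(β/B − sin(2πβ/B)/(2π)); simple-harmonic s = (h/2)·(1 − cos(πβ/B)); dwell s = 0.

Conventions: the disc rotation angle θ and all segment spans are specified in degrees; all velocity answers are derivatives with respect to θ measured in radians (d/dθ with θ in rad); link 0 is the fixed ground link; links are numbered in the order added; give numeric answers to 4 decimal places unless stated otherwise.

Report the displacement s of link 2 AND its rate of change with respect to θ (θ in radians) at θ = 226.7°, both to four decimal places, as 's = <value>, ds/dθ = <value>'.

segment 1 (0° to 27.8°, uniform, h = 6) is passed completely: s = 0.0000 + (6) = 6.0000
segment 2 (27.8° to 78.7°, dwell): s unchanged at 6.0000
θ = 226.7° falls in segment 3 (78.7° to 240°, simple-harmonic, h = -5): β = 226.7 − 78.7 = 148°, B = 161.3°; Δs = -5/2·(1 − cos(π·0.9175)) = -4.9166; s = 6.0000 − 4.9166 = 1.0834
velocity in seg [78.7°–240°] (simple-harmonic), θ in radians: β = 148° = 2.5831 rad, B = 161.3° = 2.8152 rad; ds/dθ = (πh/(2B)) sin(πβ/B) = (π·(-5)/(2·2.8152)) sin(π·0.9175) = -0.714624 mm/rad

s = 1.0834, ds/dθ = -0.7146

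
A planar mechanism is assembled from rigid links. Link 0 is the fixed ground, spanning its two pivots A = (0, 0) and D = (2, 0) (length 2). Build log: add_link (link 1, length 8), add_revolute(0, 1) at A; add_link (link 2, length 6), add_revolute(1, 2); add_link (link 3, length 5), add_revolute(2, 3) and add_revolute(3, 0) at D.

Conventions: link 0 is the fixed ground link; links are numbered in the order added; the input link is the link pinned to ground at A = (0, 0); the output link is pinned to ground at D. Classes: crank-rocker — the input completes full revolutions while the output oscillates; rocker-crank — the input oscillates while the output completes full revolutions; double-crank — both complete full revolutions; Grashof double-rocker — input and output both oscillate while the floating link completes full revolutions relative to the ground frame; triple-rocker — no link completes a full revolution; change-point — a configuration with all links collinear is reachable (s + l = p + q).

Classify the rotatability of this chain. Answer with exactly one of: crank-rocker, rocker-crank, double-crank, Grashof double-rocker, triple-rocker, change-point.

lengths: ground=2, input=8, coupler=6, output=5
sorted: s=2 (shortest), l=8 (longest), p+q=11
s + l = 10 vs p + q = 11
s + l < p + q (Grashof) with shortest = ground link → double-crank

double-crank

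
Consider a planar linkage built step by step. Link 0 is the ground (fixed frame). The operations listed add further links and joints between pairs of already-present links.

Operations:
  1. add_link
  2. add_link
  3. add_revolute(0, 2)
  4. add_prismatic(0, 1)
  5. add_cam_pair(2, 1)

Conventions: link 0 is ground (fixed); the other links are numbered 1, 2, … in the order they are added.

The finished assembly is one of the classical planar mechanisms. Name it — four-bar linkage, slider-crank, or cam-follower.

links: 3 (incl. ground); joints: 1 revolute, 1 prismatic, 1 higher (cam) pair, forming one closed loop
3 links, revolute + prismatic + higher pair in one loop → cam-follower

cam-follower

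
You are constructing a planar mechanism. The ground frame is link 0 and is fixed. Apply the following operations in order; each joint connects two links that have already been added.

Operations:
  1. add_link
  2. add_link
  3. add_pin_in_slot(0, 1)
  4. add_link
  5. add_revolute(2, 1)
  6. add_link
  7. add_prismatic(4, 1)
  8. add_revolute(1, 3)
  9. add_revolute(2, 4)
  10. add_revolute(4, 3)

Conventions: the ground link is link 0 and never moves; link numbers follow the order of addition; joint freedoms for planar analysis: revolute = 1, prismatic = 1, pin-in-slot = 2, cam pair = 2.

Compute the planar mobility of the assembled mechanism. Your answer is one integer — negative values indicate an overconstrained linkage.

ground; <1,0,0>
#1 <2,0,0>
#2 <3,0,0>
PS:0↔1 J2 <3,0,1>
#3 <4,0,1>
R:2↔1 J1 <4,1,1>
#4 <5,1,1>
P:4↔1 J1 <5,2,1>
R:1↔3 J1 <5,3,1>
R:2↔4 J1 <5,4,1>
R:4↔3 J1 <5,5,1>
3×4 − 2×5 − 1×1 = 1

M = 1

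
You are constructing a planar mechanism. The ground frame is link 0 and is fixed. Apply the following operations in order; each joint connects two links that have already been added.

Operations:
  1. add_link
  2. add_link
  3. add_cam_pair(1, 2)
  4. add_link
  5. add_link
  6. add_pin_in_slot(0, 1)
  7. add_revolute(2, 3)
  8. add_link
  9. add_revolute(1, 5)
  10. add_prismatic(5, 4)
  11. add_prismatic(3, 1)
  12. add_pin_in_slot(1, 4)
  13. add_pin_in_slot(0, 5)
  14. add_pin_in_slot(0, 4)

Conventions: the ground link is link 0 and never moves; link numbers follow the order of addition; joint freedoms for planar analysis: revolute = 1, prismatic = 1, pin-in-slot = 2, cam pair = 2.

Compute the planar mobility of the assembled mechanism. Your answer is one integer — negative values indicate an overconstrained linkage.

(L,J1,J2)=(1,0,0); link0 fixed
link1: (2,0,0)
link2: (3,0,0)
C 1-2 [J2]: (3,0,1)
link3: (4,0,1)
link4: (5,0,1)
PS 0-1 [J2]: (5,0,2)
R 2-3 [J1]: (5,1,2)
link5: (6,1,2)
R 1-5 [J1]: (6,2,2)
P 5-4 [J1]: (6,3,2)
P 3-1 [J1]: (6,4,2)
PS 1-4 [J2]: (6,4,3)
PS 0-5 [J2]: (6,4,4)
PS 0-4 [J2]: (6,4,5)
Grübler: 3·5 − 2·4 − 5 = 2

M = 2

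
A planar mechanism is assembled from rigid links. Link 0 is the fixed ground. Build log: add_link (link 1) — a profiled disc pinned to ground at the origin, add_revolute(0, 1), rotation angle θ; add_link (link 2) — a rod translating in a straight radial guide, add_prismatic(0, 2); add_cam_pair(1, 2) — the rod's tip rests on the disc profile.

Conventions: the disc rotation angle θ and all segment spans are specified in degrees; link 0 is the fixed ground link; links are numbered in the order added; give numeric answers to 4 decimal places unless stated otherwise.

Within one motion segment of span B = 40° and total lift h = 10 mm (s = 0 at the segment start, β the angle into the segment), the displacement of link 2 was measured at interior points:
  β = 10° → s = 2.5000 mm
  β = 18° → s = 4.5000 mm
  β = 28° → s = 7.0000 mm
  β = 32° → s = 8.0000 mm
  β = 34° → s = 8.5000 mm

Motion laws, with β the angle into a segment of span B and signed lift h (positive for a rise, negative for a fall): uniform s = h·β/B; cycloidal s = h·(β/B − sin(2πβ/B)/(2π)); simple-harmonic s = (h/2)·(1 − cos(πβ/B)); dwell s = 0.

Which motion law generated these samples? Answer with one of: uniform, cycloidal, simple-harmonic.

candidates at β/B = r: uniform s = h·r (linear in β); cycloidal s = h·(r − sin(2πr)/(2π)); simple-harmonic s = (h/2)(1 − cos(πr))
β=10°: printed 2.5000 | uniform 2.5000, cycloidal 0.9085, simple-harmonic 1.4645
β=18°: printed 4.5000 | uniform 4.5000, cycloidal 4.0082, simple-harmonic 4.2178
β=28°: printed 7.0000 | uniform 7.0000, cycloidal 8.5137, simple-harmonic 7.9389
β=32°: printed 8.0000 | uniform 8.0000, cycloidal 9.5137, simple-harmonic 9.0451
β=34°: printed 8.5000 | uniform 8.5000, cycloidal 9.7876, simple-harmonic 9.4550
only one law matches every sample → uniform

uniform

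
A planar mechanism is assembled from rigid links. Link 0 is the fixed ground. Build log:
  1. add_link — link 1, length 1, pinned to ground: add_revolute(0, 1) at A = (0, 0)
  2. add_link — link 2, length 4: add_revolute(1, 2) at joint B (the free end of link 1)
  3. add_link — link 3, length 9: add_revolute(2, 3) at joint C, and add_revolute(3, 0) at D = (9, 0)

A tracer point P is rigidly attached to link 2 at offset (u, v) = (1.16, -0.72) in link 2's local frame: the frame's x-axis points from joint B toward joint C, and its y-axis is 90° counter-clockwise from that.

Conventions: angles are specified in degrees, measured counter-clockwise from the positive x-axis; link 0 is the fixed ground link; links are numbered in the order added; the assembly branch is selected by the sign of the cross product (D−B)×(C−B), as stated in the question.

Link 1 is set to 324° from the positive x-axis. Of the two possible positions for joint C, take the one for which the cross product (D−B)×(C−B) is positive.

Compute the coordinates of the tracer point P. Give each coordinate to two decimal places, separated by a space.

A=(0,0), D=(9.00,0)
B = A + 1.00·(cos324°, sin324°) = (0.8090, -0.5878)
|BD| = 8.2120
circle(B,4.00) ∩ circle(D,9.00): a=0.1484, h=3.9972
  candidates: C₊=(0.6710,3.4098) cross=32.826; C₋=(1.2432,-4.5642) cross=-32.826
  branch + wants cross > 0 → take C=(0.6710,3.4098) (cross=32.826)
ex = (C−B)/|BC| = (-0.0345,0.9994); ey = (-0.9994,-0.0345)
P = B + 1.16·ex + -0.72·ey = (1.4885,0.5964)

1.49 0.60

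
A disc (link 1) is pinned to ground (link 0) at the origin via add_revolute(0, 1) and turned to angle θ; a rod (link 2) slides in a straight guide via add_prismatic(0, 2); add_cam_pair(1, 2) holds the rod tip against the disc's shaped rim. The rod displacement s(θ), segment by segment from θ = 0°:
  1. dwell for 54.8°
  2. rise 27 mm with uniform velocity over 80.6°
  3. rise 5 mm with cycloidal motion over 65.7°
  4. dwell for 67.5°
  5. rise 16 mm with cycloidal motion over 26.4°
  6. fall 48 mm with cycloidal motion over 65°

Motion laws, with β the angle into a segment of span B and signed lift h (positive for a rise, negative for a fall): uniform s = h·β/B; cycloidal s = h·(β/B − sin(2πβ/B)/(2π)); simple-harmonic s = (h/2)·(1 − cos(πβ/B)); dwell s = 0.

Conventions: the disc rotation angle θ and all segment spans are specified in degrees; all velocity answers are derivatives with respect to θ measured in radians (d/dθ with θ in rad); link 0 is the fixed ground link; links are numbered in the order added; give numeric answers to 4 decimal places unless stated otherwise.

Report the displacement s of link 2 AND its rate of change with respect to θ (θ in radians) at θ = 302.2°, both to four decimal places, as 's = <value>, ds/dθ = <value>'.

segment 1 (0° to 54.8°, dwell): s unchanged at 0.0000
segment 2 (54.8° to 135.4°, uniform, h = 27) is passed completely: s = 0.0000 + (27) = 27.0000
segment 3 (135.4° to 201.1°, cycloidal, h = 5) is passed completely: s = 27.0000 + (5) = 32.0000
segment 4 (201.1° to 268.6°, dwell): s unchanged at 32.0000
segment 5 (268.6° to 295°, cycloidal, h = 16) is passed completely: s = 32.0000 + (16) = 48.0000
θ = 302.2° falls in segment 6 (295° to 360°, cycloidal, h = -48): β = 302.2 − 295 = 7.2°, B = 65°; Δs = -48·(0.1108 − sin(2π·0.1108)/(2π)) = -0.4190; s = 48.0000 − 0.4190 = 47.5810
velocity in seg [295°–360°] (cycloidal), θ in radians: β = 7.2° = 0.1257 rad, B = 65° = 1.1345 rad; ds/dθ = (h/B)(1 − cos(2πβ/B)) = ((-48)/1.1345)(1 − cos(2π·0.1108)) = -9.840484 mm/rad

s = 47.5810, ds/dθ = -9.8405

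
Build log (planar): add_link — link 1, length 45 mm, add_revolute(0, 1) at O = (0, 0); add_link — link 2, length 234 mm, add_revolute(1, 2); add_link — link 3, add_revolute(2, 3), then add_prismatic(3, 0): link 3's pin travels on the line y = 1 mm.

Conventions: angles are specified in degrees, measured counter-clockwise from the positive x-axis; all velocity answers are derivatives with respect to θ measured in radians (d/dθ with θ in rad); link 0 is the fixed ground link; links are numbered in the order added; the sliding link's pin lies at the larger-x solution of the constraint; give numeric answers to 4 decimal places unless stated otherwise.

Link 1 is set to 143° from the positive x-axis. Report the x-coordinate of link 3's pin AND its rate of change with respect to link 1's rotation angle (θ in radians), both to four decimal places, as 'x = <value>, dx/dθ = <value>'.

geometry: r = 45 mm, L = 234 mm, e = 1 mm
crank pin P = (r cos θ, r sin θ) = (-35.938598, 27.081676)
h = r sin θ − e = 27.081676 − 1 = 26.081676
x = r cos θ + √(L² − h²) = -35.938598 + 232.541923 = 196.603326
dx/dθ = −r sin θ − h·r cos θ/√(L² − h²) (θ in radians; h = 26.081676) = -23.050838

x = 196.6033, dx/dθ = -23.0508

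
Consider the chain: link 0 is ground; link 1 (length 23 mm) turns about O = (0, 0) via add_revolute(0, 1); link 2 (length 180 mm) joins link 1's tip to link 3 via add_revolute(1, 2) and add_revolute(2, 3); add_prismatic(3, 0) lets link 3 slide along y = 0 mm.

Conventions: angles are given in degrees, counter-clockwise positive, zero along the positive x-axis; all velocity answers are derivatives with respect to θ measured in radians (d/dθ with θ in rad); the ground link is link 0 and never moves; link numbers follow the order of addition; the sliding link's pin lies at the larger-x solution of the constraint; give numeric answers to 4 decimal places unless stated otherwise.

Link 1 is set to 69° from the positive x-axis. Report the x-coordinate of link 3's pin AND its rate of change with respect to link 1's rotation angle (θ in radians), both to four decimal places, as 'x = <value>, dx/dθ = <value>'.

geometry: r = 23 mm, L = 180 mm, e = 0 mm
crank pin P = (r cos θ, r sin θ) = (8.242463, 21.472350)
h = r sin θ − e = 21.472350 − 0 = 21.472350
x = r cos θ + √(L² − h²) = 8.242463 + 178.714684 = 186.957147
dx/dθ = −r sin θ − h·r cos θ/√(L² − h²) (θ in radians; h = 21.472350) = -22.462672

x = 186.9571, dx/dθ = -22.4627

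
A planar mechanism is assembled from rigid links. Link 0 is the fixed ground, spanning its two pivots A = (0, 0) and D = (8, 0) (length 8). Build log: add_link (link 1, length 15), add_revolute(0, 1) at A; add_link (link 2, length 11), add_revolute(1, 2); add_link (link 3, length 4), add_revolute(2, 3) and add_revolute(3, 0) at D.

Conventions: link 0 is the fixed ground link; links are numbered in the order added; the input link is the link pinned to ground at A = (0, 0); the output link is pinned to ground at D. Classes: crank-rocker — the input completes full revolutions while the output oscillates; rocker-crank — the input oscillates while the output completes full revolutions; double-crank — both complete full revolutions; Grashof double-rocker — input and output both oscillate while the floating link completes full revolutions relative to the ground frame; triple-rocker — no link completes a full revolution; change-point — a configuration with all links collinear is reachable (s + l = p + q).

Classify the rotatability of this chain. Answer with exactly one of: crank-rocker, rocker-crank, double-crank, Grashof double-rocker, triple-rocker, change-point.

lengths: ground=8, input=15, coupler=11, output=4
sorted: s=4 (shortest), l=15 (longest), p+q=19
s + l = 19 vs p + q = 19
s + l = p + q → change-point (collinear configuration reachable)

change-point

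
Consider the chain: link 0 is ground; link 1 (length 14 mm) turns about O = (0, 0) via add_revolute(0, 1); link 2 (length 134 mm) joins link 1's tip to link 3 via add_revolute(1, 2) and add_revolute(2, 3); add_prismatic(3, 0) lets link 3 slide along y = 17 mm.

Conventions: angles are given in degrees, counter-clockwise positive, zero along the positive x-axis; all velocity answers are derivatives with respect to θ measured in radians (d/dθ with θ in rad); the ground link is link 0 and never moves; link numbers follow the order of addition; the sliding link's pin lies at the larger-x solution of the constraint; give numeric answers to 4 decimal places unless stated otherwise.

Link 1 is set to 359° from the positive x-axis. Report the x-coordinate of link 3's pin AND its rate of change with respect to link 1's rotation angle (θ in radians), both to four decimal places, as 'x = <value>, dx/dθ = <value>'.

geometry: r = 14 mm, L = 134 mm, e = 17 mm
crank pin P = (r cos θ, r sin θ) = (13.997868, -0.244334)
h = r sin θ − e = -0.244334 − 17 = -17.244334
x = r cos θ + √(L² − h²) = 13.997868 + 132.885789 = 146.883657
dx/dθ = −r sin θ − h·r cos θ/√(L² − h²) (θ in radians; h = -17.244334) = 2.060810

x = 146.8837, dx/dθ = 2.0608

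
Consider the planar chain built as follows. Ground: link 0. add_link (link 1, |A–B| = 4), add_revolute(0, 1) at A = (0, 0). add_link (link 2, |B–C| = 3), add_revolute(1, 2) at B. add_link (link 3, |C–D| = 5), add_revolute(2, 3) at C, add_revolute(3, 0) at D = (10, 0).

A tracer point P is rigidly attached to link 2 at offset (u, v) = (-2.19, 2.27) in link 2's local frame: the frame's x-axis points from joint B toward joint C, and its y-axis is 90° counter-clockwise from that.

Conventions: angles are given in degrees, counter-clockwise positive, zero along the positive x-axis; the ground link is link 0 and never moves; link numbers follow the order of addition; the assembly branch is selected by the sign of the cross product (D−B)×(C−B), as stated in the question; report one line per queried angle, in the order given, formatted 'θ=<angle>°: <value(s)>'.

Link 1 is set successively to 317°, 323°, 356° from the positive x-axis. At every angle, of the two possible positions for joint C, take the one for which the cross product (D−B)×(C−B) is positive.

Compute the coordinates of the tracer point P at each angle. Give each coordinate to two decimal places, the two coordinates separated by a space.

A=(0,0), D=(10.00,0)
θ=317°: B = A + 4.00·(cos317°, sin317°) = (2.9254, -2.7280)
θ=317°: |BD| = 7.5823
θ=317°: circle(B,3.00) ∩ circle(D,5.00): a=2.7361, h=1.2304
θ=317°:   candidates: C₊=(5.0356,-0.5956) cross=9.329; C₋=(5.9210,-2.8916) cross=-9.329
θ=317°:   branch + wants cross > 0 → take C=(5.0356,-0.5956) (cross=9.329)
θ=317°: ex = (C−B)/|BC| = (0.7034,0.7108); ey = (-0.7108,0.7034)
θ=317°: P = B + -2.19·ex + 2.27·ey = (-0.2285,-2.6879)
θ=323°: B = A + 4.00·(cos323°, sin323°) = (3.1945, -2.4073)
θ=323°: |BD| = 7.2187
θ=323°: circle(B,3.00) ∩ circle(D,5.00): a=2.5011, h=1.6567
θ=323°:   candidates: C₊=(5.0000,-0.0114) cross=11.959; C₋=(6.1049,-3.1350) cross=-11.959
θ=323°:   branch + wants cross > 0 → take C=(5.0000,-0.0114) (cross=11.959)
θ=323°: ex = (C−B)/|BC| = (0.6018,0.7986); ey = (-0.7986,0.6018)
θ=323°: P = B + -2.19·ex + 2.27·ey = (0.0637,-2.7901)
θ=356°: B = A + 4.00·(cos356°, sin356°) = (3.9903, -0.2790)
θ=356°: |BD| = 6.0162
θ=356°: circle(B,3.00) ∩ circle(D,5.00): a=1.6784, h=2.4866
θ=356°:   candidates: C₊=(5.5515,2.2827) cross=14.960; C₋=(5.7821,-2.6851) cross=-14.960
θ=356°:   branch + wants cross > 0 → take C=(5.5515,2.2827) (cross=14.960)
θ=356°: ex = (C−B)/|BC| = (0.5204,0.8539); ey = (-0.8539,0.5204)
θ=356°: P = B + -2.19·ex + 2.27·ey = (0.9122,-0.9678)

θ=317°: -0.23 -2.69
θ=323°: 0.06 -2.79
θ=356°: 0.91 -0.97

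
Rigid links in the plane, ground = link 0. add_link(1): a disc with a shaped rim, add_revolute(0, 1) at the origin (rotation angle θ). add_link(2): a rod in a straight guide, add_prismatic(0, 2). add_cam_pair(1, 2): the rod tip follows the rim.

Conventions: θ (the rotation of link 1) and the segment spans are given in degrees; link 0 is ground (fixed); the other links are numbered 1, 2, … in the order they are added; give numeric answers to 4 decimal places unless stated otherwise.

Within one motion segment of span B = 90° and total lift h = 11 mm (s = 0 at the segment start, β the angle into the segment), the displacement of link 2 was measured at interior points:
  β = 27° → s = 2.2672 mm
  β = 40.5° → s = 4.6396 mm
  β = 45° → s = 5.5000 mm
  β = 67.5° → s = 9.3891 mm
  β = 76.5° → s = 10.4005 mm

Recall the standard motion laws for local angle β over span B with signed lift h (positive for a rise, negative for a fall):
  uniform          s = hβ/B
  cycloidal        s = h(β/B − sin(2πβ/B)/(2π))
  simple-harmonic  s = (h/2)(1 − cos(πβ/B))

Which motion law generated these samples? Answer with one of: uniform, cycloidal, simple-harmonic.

candidates at β/B = r: uniform s = h·r (linear in β); cycloidal s = h·(r − sin(2πr)/(2π)); simple-harmonic s = (h/2)(1 − cos(πr))
β=27°: printed 2.2672 | uniform 3.3000, cycloidal 1.6350, simple-harmonic 2.2672
β=40.5°: printed 4.6396 | uniform 4.9500, cycloidal 4.4090, simple-harmonic 4.6396
β=45°: printed 5.5000 | uniform 5.5000, cycloidal 5.5000, simple-harmonic 5.5000
β=67.5°: printed 9.3891 | uniform 8.2500, cycloidal 10.0007, simple-harmonic 9.3891
β=76.5°: printed 10.4005 | uniform 9.3500, cycloidal 10.7663, simple-harmonic 10.4005
only one law matches every sample → simple-harmonic

simple-harmonic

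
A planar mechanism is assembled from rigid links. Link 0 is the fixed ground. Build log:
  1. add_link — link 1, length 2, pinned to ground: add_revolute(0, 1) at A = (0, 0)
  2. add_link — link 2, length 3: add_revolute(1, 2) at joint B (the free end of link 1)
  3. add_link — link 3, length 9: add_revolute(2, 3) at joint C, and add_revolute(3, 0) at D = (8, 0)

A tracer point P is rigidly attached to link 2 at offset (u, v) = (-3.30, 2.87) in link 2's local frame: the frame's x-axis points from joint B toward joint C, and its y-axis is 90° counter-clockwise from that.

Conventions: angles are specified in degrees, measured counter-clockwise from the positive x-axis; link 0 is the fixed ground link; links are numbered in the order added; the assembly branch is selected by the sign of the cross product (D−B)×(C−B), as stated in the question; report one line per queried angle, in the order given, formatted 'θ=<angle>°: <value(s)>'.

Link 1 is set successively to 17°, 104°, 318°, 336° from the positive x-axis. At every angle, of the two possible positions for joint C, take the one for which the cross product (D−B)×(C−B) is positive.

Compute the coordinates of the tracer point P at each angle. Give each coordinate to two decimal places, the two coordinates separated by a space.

A=(0,0), D=(8.00,0)
θ=17°: B = A + 2.00·(cos17°, sin17°) = (1.9126, 0.5847)
θ=17°: |BD| = 6.1154
θ=17°: circle(B,3.00) ∩ circle(D,9.00): a=-2.8291, h=0.9982
θ=17°:   candidates: C₊=(-0.8080,1.8489) cross=6.104; C₋=(-0.9989,-0.1384) cross=-6.104
θ=17°:   branch + wants cross > 0 → take C=(-0.8080,1.8489) (cross=6.104)
θ=17°: ex = (C−B)/|BC| = (-0.9069,0.4214); ey = (-0.4214,-0.9069)
θ=17°: P = B + -3.30·ex + 2.87·ey = (3.6960,-3.4086)
θ=104°: B = A + 2.00·(cos104°, sin104°) = (-0.4838, 1.9406)
θ=104°: |BD| = 8.7030
θ=104°: circle(B,3.00) ∩ circle(D,9.00): a=0.2150, h=2.9923
θ=104°:   candidates: C₊=(0.3929,4.8096) cross=26.042; C₋=(-0.9415,-1.0243) cross=-26.042
θ=104°:   branch + wants cross > 0 → take C=(0.3929,4.8096) (cross=26.042)
θ=104°: ex = (C−B)/|BC| = (0.2923,0.9563); ey = (-0.9563,0.2923)
θ=104°: P = B + -3.30·ex + 2.87·ey = (-4.1930,-0.3766)
θ=318°: B = A + 2.00·(cos318°, sin318°) = (1.4863, -1.3383)
θ=318°: |BD| = 6.6498
θ=318°: circle(B,3.00) ∩ circle(D,9.00): a=-2.0888, h=2.1533
θ=318°:   candidates: C₊=(-0.9932,0.3506) cross=14.319; C₋=(-0.1265,-3.8679) cross=-14.319
θ=318°:   branch + wants cross > 0 → take C=(-0.9932,0.3506) (cross=14.319)
θ=318°: ex = (C−B)/|BC| = (-0.8265,0.5630); ey = (-0.5630,-0.8265)
θ=318°: P = B + -3.30·ex + 2.87·ey = (2.5980,-5.5680)
θ=336°: B = A + 2.00·(cos336°, sin336°) = (1.8271, -0.8135)
θ=336°: |BD| = 6.2263
θ=336°: circle(B,3.00) ∩ circle(D,9.00): a=-2.6688, h=1.3702
θ=336°:   candidates: C₊=(-0.9979,0.1963) cross=8.531; C₋=(-0.6398,-2.5206) cross=-8.531
θ=336°:   branch + wants cross > 0 → take C=(-0.9979,0.1963) (cross=8.531)
θ=336°: ex = (C−B)/|BC| = (-0.9416,0.3366); ey = (-0.3366,-0.9416)
θ=336°: P = B + -3.30·ex + 2.87·ey = (3.9685,-4.6268)

θ=17°: 3.70 -3.41
θ=104°: -4.19 -0.38
θ=318°: 2.60 -5.57
θ=336°: 3.97 -4.63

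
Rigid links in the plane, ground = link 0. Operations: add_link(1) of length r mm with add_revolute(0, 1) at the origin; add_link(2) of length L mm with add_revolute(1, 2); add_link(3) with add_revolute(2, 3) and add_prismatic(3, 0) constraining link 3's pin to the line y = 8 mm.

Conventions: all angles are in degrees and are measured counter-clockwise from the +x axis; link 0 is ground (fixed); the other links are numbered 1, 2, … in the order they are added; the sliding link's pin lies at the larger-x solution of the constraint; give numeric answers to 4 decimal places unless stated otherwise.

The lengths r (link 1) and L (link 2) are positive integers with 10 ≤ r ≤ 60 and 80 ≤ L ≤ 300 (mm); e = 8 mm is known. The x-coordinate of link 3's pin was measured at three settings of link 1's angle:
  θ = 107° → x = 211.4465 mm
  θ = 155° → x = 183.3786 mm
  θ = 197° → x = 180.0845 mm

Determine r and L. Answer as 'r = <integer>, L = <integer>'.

constraint per measurement: (x − r cos θ)² + (r sin θ − e)² = L²
subtracting the θ₁ and θ₂ equations cancels the r² and L² terms:
r = (x₁² − x₂²) / (2[(x₁cos θ₁ + e sin θ₁) − (x₂cos θ₂ + e sin θ₂)]) = 51.0001 → r = 51
L² = (x₁ − r cos θ₁)² + (r sin θ₁ − e)² = 52900.0170 → L = 230.0000 → L = 230
check at θ₃=197°: x = 180.0845 (printed 180.0845) ✓

r = 51, L = 230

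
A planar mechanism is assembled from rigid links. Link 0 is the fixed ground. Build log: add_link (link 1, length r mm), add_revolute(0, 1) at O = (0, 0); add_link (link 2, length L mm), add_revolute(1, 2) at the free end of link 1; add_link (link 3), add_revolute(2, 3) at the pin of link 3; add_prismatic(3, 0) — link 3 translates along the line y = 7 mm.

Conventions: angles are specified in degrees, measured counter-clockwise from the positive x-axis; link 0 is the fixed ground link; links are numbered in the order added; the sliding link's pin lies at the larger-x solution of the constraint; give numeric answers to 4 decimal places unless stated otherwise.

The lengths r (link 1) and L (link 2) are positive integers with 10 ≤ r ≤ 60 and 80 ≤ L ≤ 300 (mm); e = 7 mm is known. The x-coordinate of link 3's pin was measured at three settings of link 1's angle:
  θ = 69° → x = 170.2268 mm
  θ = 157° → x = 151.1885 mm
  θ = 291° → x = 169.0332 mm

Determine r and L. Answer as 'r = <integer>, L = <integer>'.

constraint per measurement: (x − r cos θ)² + (r sin θ − e)² = L²
subtracting the θ₁ and θ₂ equations cancels the r² and L² terms:
r = (x₁² − x₂²) / (2[(x₁cos θ₁ + e sin θ₁) − (x₂cos θ₂ + e sin θ₂)]) = 15.0000 → r = 15
L² = (x₁ − r cos θ₁)² + (r sin θ₁ − e)² = 27224.9967 → L = 165.0000 → L = 165
check at θ₃=291°: x = 169.0332 (printed 169.0332) ✓

r = 15, L = 165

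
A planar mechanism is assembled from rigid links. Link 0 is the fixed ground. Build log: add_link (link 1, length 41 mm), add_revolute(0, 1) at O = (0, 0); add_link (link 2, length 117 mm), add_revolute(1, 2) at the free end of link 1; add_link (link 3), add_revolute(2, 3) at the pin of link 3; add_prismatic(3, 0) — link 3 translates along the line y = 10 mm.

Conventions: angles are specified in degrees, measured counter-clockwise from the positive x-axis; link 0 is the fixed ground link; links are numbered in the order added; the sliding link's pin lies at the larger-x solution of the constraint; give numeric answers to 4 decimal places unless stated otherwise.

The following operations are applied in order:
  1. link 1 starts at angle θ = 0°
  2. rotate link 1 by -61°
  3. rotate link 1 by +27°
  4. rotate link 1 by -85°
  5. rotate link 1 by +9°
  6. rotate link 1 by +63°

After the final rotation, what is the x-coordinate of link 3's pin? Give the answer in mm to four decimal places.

geometry: r = 41 mm, L = 117 mm, e = 10 mm; θ starts at 0°
rotate link 1 by -61°: θ ← 0° -61° = -61°
rotate link 1 by +27°: θ ← -61° +27° = -34°
rotate link 1 by -85°: θ ← -34° -85° = -119°
rotate link 1 by +9°: θ ← -119° +9° = -110°
rotate link 1 by +63°: θ ← -110° +63° = -47°
crank pin P = (r cos θ, r sin θ) = (27.961933, -29.985502)
h = r sin θ − e = -29.985502 − 10 = -39.985502
x = r cos θ + √(L² − h²) = 27.961933 + 109.955262 = 137.917195

137.9172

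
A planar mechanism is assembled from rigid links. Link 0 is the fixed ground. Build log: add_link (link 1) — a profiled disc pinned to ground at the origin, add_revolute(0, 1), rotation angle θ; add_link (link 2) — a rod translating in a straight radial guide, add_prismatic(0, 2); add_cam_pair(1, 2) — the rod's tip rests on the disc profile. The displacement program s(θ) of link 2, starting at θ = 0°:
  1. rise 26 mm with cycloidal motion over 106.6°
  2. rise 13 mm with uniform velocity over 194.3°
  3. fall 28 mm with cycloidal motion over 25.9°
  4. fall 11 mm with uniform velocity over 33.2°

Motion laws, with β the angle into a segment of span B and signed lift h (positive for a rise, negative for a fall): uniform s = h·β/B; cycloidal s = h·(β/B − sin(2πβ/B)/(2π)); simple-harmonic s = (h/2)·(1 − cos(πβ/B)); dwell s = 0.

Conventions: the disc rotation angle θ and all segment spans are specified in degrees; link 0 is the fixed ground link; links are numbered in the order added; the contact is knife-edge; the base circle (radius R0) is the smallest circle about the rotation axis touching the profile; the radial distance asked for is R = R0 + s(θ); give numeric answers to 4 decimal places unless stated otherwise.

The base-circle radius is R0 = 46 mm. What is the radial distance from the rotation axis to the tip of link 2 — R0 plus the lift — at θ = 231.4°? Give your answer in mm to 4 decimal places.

seg 1 [0°–106.6°] cycloidal, h=26: full span → s += 26 → s = 26.0000
seg 2 [106.6°–300.9°] uniform, h=13: θ=231.4° here. β=124.8, B=194.3. 13·124.8/194.3 = 8.3500 → s = 34.3500
R = R0 + s = 46 + 34.3500 = 80.3500

80.3500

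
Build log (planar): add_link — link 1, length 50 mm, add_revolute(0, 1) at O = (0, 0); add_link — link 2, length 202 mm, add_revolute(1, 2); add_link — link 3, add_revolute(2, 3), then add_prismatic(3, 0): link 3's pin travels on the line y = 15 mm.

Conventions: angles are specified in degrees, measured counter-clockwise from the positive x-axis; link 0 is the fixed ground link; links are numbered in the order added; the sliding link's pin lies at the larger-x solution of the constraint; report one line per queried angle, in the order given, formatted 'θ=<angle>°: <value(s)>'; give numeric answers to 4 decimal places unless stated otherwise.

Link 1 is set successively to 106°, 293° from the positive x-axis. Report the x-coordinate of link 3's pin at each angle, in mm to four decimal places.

geometry: r = 50 mm, L = 202 mm, e = 15 mm
θ=106°: crank pin P = (r cos θ, r sin θ) = (-13.781868, 48.063085)
θ=106°: h = r sin θ − e = 48.063085 − 15 = 33.063085
θ=106°: x = r cos θ + √(L² − h²) = -13.781868 + 199.275770 = 185.493902
θ=293°: crank pin P = (r cos θ, r sin θ) = (19.536556, -46.025243)
θ=293°: h = r sin θ − e = -46.025243 − 15 = -61.025243
θ=293°: x = r cos θ + √(L² − h²) = 19.536556 + 192.561470 = 212.098026

θ=106°: 185.4939
θ=293°: 212.0980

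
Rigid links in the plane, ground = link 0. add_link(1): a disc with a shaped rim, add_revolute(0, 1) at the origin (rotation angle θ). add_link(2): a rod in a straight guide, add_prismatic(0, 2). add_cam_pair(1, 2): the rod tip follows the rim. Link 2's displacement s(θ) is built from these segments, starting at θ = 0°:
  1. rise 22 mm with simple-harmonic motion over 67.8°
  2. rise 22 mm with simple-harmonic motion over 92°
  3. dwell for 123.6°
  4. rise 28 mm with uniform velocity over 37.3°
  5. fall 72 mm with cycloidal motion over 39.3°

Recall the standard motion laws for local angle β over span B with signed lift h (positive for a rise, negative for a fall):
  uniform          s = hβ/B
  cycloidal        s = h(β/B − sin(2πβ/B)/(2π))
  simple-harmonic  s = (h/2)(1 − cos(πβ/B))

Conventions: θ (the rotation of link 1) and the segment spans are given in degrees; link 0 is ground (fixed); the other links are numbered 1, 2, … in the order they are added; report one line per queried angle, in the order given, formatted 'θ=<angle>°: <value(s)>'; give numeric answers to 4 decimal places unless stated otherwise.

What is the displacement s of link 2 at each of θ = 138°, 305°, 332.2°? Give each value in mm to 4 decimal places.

segment 1 (0° to 67.8°, simple-harmonic, h = 22) is passed completely: s = 0.0000 + (22) = 22.0000
θ = 138° falls in segment 2 (67.8° to 159.8°, simple-harmonic, h = 22): β = 138 − 67.8 = 70.2°, B = 92°; Δs = 22/2·(1 − cos(π·0.7630)) = 19.0903; s = 22.0000 + 19.0903 = 41.0903
segment 2 (67.8° to 159.8°, simple-harmonic, h = 22) is passed completely: s = 22.0000 + (22) = 44.0000
segment 3 (159.8° to 283.4°, dwell): s unchanged at 44.0000
θ = 305° falls in segment 4 (283.4° to 320.7°, uniform, h = 28): β = 305 − 283.4 = 21.6°, B = 37.3°; Δs = 28·21.6/37.3 = 16.2145; s = 44.0000 + 16.2145 = 60.2145
segment 4 (283.4° to 320.7°, uniform, h = 28) is passed completely: s = 44.0000 + (28) = 72.0000
θ = 332.2° falls in segment 5 (320.7° to 360°, cycloidal, h = -72): β = 332.2 − 320.7 = 11.5°, B = 39.3°; Δs = -72·(0.2926 − sin(2π·0.2926)/(2π)) = -10.0180; s = 72.0000 − 10.0180 = 61.9820

θ=138°: 41.0903
θ=305°: 60.2145
θ=332.2°: 61.9820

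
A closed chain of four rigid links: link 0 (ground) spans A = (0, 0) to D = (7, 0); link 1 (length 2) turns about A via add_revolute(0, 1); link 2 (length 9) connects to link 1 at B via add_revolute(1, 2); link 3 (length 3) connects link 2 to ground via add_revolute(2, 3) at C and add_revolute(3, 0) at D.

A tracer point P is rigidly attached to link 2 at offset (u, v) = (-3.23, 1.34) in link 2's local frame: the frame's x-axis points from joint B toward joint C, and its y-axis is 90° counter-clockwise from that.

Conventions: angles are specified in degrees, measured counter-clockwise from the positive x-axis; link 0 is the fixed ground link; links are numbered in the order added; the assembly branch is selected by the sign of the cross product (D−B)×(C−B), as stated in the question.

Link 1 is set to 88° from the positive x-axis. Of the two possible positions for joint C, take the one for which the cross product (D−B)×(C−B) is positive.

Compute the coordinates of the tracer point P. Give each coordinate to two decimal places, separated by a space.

A=(0,0), D=(7.00,0)
B = A + 2.00·(cos88°, sin88°) = (0.0698, 1.9988)
|BD| = 7.2127
circle(B,9.00) ∩ circle(D,3.00): a=8.5975, h=2.6612
  candidates: C₊=(9.0681,2.1732) cross=19.195; C₋=(7.5931,-2.9408) cross=-19.195
  branch + wants cross > 0 → take C=(9.0681,2.1732) (cross=19.195)
ex = (C−B)/|BC| = (0.9998,0.0194); ey = (-0.0194,0.9998)
P = B + -3.23·ex + 1.34·ey = (-3.1856,3.2759)

-3.19 3.28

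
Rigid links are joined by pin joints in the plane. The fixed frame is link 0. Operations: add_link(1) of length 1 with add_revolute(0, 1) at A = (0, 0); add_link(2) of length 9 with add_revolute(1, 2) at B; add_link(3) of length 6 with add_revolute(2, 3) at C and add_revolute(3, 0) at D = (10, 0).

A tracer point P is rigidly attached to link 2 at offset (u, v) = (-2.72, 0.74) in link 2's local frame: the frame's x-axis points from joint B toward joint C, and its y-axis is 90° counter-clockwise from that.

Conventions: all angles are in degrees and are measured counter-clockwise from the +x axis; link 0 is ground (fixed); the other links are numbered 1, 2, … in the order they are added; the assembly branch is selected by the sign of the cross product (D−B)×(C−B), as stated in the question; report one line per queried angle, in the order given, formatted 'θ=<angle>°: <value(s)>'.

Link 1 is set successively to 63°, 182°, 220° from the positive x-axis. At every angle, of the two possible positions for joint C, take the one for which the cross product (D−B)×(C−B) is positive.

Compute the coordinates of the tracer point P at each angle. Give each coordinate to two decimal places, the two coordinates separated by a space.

A=(0,0), D=(10.00,0)
θ=63°: B = A + 1.00·(cos63°, sin63°) = (0.4540, 0.8910)
θ=63°: |BD| = 9.5875
θ=63°: circle(B,9.00) ∩ circle(D,6.00): a=7.1406, h=5.4784
θ=63°:   candidates: C₊=(8.0728,5.6821) cross=52.524; C₋=(7.0545,-5.2272) cross=-52.524
θ=63°:   branch + wants cross > 0 → take C=(8.0728,5.6821) (cross=52.524)
θ=63°: ex = (C−B)/|BC| = (0.8465,0.5323); ey = (-0.5323,0.8465)
θ=63°: P = B + -2.72·ex + 0.74·ey = (-2.2425,0.0695)
θ=182°: B = A + 1.00·(cos182°, sin182°) = (-0.9994, -0.0349)
θ=182°: |BD| = 10.9994
θ=182°: circle(B,9.00) ∩ circle(D,6.00): a=7.5453, h=4.9060
θ=182°:   candidates: C₊=(6.5303,4.8950) cross=53.963; C₋=(6.5614,-4.9169) cross=-53.963
θ=182°:   branch + wants cross > 0 → take C=(6.5303,4.8950) (cross=53.963)
θ=182°: ex = (C−B)/|BC| = (0.8366,0.5478); ey = (-0.5478,0.8366)
θ=182°: P = B + -2.72·ex + 0.74·ey = (-3.6804,-0.9057)
θ=220°: B = A + 1.00·(cos220°, sin220°) = (-0.7660, -0.6428)
θ=220°: |BD| = 10.7852
θ=220°: circle(B,9.00) ∩ circle(D,6.00): a=7.4788, h=5.0068
θ=220°:   candidates: C₊=(6.4011,4.8008) cross=53.999; C₋=(6.9979,-5.1949) cross=-53.999
θ=220°:   branch + wants cross > 0 → take C=(6.4011,4.8008) (cross=53.999)
θ=220°: ex = (C−B)/|BC| = (0.7963,0.6048); ey = (-0.6048,0.7963)
θ=220°: P = B + -2.72·ex + 0.74·ey = (-3.3797,-1.6987)

θ=63°: -2.24 0.07
θ=182°: -3.68 -0.91
θ=220°: -3.38 -1.70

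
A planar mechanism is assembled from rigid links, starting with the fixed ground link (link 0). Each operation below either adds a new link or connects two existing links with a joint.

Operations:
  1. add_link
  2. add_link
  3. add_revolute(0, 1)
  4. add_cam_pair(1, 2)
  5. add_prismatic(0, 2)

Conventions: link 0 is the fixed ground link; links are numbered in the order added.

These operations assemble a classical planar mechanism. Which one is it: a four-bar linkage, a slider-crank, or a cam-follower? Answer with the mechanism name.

links: 3 (incl. ground); joints: 1 revolute, 1 prismatic, 1 higher (cam) pair, forming one closed loop
3 links, revolute + prismatic + higher pair in one loop → cam-follower

cam-follower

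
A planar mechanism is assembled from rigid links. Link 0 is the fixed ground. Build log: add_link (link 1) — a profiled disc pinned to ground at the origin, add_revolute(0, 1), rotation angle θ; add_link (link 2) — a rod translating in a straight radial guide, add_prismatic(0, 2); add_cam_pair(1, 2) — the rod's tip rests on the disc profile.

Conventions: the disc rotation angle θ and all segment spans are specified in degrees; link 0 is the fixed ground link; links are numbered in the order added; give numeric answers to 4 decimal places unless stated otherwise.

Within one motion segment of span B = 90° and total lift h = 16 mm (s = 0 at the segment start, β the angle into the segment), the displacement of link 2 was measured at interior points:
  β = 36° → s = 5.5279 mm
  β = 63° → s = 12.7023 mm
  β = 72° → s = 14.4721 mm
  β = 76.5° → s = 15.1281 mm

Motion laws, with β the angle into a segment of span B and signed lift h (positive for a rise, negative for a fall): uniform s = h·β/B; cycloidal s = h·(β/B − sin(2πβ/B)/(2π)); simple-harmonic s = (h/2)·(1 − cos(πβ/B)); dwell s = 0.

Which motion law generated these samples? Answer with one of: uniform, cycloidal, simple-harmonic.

candidates at β/B = r: uniform s = h·r (linear in β); cycloidal s = h·(r − sin(2πr)/(2π)); simple-harmonic s = (h/2)(1 − cos(πr))
β=36°: printed 5.5279 | uniform 6.4000, cycloidal 4.9032, simple-harmonic 5.5279
β=63°: printed 12.7023 | uniform 11.2000, cycloidal 13.6218, simple-harmonic 12.7023
β=72°: printed 14.4721 | uniform 12.8000, cycloidal 15.2218, simple-harmonic 14.4721
β=76.5°: printed 15.1281 | uniform 13.6000, cycloidal 15.6601, simple-harmonic 15.1281
only one law matches every sample → simple-harmonic

simple-harmonic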